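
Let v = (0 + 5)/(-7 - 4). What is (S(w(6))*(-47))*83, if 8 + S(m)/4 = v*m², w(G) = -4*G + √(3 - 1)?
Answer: 46468712/11 - 3744960*√2/11 ≈ 3.7430e+6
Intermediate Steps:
w(G) = √2 - 4*G (w(G) = -4*G + √2 = √2 - 4*G)
v = -5/11 (v = 5/(-11) = 5*(-1/11) = -5/11 ≈ -0.45455)
S(m) = -32 - 20*m²/11 (S(m) = -32 + 4*(-5*m²/11) = -32 - 20*m²/11)
(S(w(6))*(-47))*83 = ((-32 - 20*(√2 - 4*6)²/11)*(-47))*83 = ((-32 - 20*(√2 - 24)²/11)*(-47))*83 = ((-32 - 20*(-24 + √2)²/11)*(-47))*83 = (1504 + 940*(-24 + √2)²/11)*83 = 124832 + 78020*(-24 + √2)²/11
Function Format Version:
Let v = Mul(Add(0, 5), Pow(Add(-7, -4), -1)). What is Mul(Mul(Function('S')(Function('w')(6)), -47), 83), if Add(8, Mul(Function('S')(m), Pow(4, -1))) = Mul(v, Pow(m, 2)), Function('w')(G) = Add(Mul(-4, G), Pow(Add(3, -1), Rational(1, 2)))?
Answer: Add(Rational(46468712, 11), Mul(Rational(-3744960, 11), Pow(2, Rational(1, 2)))) ≈ 3.7430e+6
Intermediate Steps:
Function('w')(G) = Add(Pow(2, Rational(1, 2)), Mul(-4, G)) (Function('w')(G) = Add(Mul(-4, G), Pow(2, Rational(1, 2))) = Add(Pow(2, Rational(1, 2)), Mul(-4, G)))
v = Rational(-5, 11) (v = Mul(5, Pow(-11, -1)) = Mul(5, Rational(-1, 11)) = Rational(-5, 11) ≈ -0.45455)
Function('S')(m) = Add(-32, Mul(Rational(-20, 11), Pow(m, 2))) (Function('S')(m) = Add(-32, Mul(4, Mul(Rational(-5, 11), Pow(m, 2)))) = Add(-32, Mul(Rational(-20, 11), Pow(m, 2))))
Mul(Mul(Function('S')(Function('w')(6)), -47), 83) = Mul(Mul(Add(-32, Mul(Rational(-20, 11), Pow(Add(Pow(2, Rational(1, 2)), Mul(-4, 6)), 2))), -47), 83) = Mul(Mul(Add(-32, Mul(Rational(-20, 11), Pow(Add(Pow(2, Rational(1, 2)), -24), 2))), -47), 83) = Mul(Mul(Add(-32, Mul(Rational(-20, 11), Pow(Add(-24, Pow(2, Rational(1, 2))), 2))), -47), 83) = Mul(Add(1504, Mul(Rational(940, 11), Pow(Add(-24, Pow(2, Rational(1, 2))), 2))), 83) = Add(124832, Mul(Rational(78020, 11), Pow(Add(-24, Pow(2, Rational(1, 2))), 2)))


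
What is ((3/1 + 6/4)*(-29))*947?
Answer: -247167/2 ≈ -1.2358e+5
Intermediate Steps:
((3/1 + 6/4)*(-29))*947 = ((3*1 + 6*(¼))*(-29))*947 = ((3 + 3/2)*(-29))*947 = ((9/2)*(-29))*947 = -261/2*947 = -247167/2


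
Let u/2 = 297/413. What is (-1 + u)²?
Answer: 32761/170569 ≈ 0.19207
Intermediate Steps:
u = 594/413 (u = 2*(297/413) = 594/413 ≈ 1.4383)
(-1 + u)² = (-1 + 594/413)² = (181/413)² = 32761/170569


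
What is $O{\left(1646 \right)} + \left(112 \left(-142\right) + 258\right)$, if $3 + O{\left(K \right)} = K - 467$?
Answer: $-14470$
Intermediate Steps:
$O{\left(K \right)} = -470 + K$ ($O{\left(K \right)} = -3 + \left(K - 467\right) = -3 + \left(-467 + K\right) = -470 + K$)
$O{\left(1646 \right)} + \left(112 \left(-142\right) + 258\right) = \left(-470 + 1646\right) + \left(112 \left(-142\right) + 258\right) = 1176 + \left(-15904 + 258\right) = 1176 - 15646 = -14470$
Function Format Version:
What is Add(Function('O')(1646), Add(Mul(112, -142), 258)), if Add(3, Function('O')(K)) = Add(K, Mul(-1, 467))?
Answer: -14470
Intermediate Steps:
Function('O')(K) = Add(-470, K) (Function('O')(K) = Add(-3, Add(K, Mul(-1, 467))) = Add(-3, Add(K, -467)) = Add(-3, Add(-467, K)) = Add(-470, K))
Add(Function('O')(1646), Add(Mul(112, -142), 258)) = Add(Add(-470, 1646), Add(Mul(112, -142), 258)) = Add(1176, Add(-15904, 258)) = Add(1176, -15646) = -14470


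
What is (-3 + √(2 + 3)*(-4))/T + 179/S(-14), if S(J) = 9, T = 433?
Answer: 77480/3897 - 4*√5/433 ≈ 19.861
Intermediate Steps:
(-3 + √(2 + 3)*(-4))/T + 179/S(-14) = (-3 + √(2 + 3)*(-4))/433 + 179/9 = (-3 + √5*(-4))*(1/433) + 179*(⅑) = (-3 - 4*√5)*(1/433) + 179/9 = (-3/433 - 4*√5/433) + 179/9 = 77480/3897 - 4*√5/433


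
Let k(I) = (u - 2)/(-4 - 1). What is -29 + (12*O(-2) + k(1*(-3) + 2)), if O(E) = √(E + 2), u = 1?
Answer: -144/5 ≈ -28.800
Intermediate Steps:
O(E) = √(2 + E)
k(I) = ⅕ (k(I) = (1 - 2)/(-4 - 1) = -1/(-5) = -1*(-⅕) = ⅕)
-29 + (12*O(-2) + k(1*(-3) + 2)) = -29 + (12*√(2 - 2) + ⅕) = -29 + (12*√0 + ⅕) = -29 + (12*0 + ⅕) = -29 + (0 + ⅕) = -29 + ⅕ = -144/5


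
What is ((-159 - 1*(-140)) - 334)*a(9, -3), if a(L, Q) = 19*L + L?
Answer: -63540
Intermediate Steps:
a(L, Q) = 20*L
((-159 - 1*(-140)) - 334)*a(9, -3) = ((-159 - 1*(-140)) - 334)*(20*9) = ((-159 + 140) - 334)*180 = (-19 - 334)*180 = -353*180 = -63540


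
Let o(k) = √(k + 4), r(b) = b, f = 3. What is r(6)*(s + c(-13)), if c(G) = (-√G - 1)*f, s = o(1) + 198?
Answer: 1170 + 6*√5 - 18*I*√13 ≈ 1183.4 - 64.9*I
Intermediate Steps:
o(k) = √(4 + k)
s = 198 + √5 (s = √(4 + 1) + 198 = √5 + 198 = 198 + √5 ≈ 200.24)
c(G) = -3 - 3*√G (c(G) = (-√G - 1)*3 = (-1 - √G)*3 = -3 - 3*√G)
r(6)*(s + c(-13)) = 6*((198 + √5) + (-3 - 3*I*√13)) = 6*(195 + √5 - 3*I*√13) = 1170 + 6*√5 - 18*I*√13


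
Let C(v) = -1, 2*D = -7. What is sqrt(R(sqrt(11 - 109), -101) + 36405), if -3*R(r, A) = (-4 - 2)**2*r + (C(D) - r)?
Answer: sqrt(327648 - 735*I*sqrt(2))/3 ≈ 190.8 - 0.30265*I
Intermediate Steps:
D = -7/2 (D = (1/2)*(-7) = -7/2 ≈ -3.5000)
R(r, A) = 1/3 - 35*r/3 (R(r, A) = -((-4 - 2)**2*r + (-1 - r))/3 = -((-6)**2*r + (-1 - r))/3 = -(36*r + (-1 - r))/3 = -(-1 + 35*r)/3 = 1/3 - 35*r/3)
sqrt(R(sqrt(11 - 109), -101) + 36405) = sqrt((1/3 - 35*sqrt(11 - 109)/3) + 36405) = sqrt((1/3 - 245*I*sqrt(2)/3) + 36405) = sqrt(109216/3 - 245*I*sqrt(2)/3)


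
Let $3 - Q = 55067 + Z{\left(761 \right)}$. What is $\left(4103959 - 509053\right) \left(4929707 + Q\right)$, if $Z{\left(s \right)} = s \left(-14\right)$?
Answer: $17562183497082$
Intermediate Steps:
$Z{\left(s \right)} = - 14 s$
$Q = -44410$ ($Q = 3 - \left(55067 - 10654\right) = 3 - 44413 = -44410$)
$\left(4103959 - 509053\right) \left(4929707 + Q\right) = \left(4103959 - 509053\right) \left(4929707 - 44410\right) = 3594906 \cdot 4885297 = 17562183497082$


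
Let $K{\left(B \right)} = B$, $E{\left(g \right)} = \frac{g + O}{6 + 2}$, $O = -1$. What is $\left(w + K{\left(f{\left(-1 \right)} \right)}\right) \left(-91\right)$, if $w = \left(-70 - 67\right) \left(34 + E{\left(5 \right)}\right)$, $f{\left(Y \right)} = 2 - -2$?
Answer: $\frac{859495}{2} \approx 4.2975 \cdot 10^{5}$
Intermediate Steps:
$f{\left(Y \right)} = 4$ ($f{\left(Y \right)} = 2 + 2 = 4$)
$E{\left(g \right)} = - \frac{1}{8} + \frac{g}{8}$ ($E{\left(g \right)} = \frac{g - 1}{6 + 2} = \frac{-1 + g}{8} = \left(-1 + g\right) \frac{1}{8} = - \frac{1}{8} + \frac{g}{8}$)
$w = - \frac{9453}{2}$ ($w = \left(-70 - 67\right) \left(34 + \left(- \frac{1}{8} + \frac{1}{8} \cdot 5\right)\right) = - 137 \left(34 + \left(- \frac{1}{8} + \frac{5}{8}\right)\right) = - 137 \left(34 + \frac{1}{2}\right) = \left(-137\right) \frac{69}{2} = - \frac{9453}{2} \approx -4726.5$)
$\left(w + K{\left(f{\left(-1 \right)} \right)}\right) \left(-91\right) = \left(- \frac{9453}{2} + 4\right) \left(-91\right) = \left(- \frac{9445}{2}\right) \left(-91\right) = \frac{859495}{2}$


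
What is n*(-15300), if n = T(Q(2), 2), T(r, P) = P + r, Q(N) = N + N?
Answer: -91800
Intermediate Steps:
Q(N) = 2*N
n = 6 (n = 2 + 2*2 = 2 + 4 = 6)
n*(-15300) = 6*(-15300) = -91800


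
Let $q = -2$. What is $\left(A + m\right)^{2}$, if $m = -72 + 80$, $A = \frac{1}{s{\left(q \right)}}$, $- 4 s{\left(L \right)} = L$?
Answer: $100$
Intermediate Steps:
$s{\left(L \right)} = - \frac{L}{4}$
$A = 2$ ($A = \frac{1}{\left(- \frac{1}{4}\right) \left(-2\right)} = \frac{1}{\frac{1}{2}} = 2$)
$m = 8$
$\left(A + m\right)^{2} = \left(2 + 8\right)^{2} = 10^{2} = 100$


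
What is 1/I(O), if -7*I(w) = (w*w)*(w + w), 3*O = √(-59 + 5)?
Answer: -7*I*√6/72 ≈ -0.23814*I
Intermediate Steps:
O = I*√6 (O = √(-59 + 5)/3 = √(-54)/3 = (3*I*√6)/3 = I*√6 ≈ 2.4495*I)
I(w) = -2*w³/7 (I(w) = -w*w*(w + w)/7 = -w²*2*w/7 = -2*w³/7)
1/I(O) = 1/(-2*(-6*I*√6)/7) = 1/(-(-12)*I*√6/7) = 1/(12*I*√6/7) = -7*I*√6/72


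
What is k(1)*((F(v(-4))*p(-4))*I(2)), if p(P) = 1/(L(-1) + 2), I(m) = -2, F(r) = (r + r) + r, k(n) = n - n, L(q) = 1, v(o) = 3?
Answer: 0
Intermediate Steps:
k(n) = 0
F(r) = 3*r (F(r) = 2*r + r = 3*r)
p(P) = 1/3 (p(P) = 1/(1 + 2) = 1/3)
k(1)*((F(v(-4))*p(-4))*I(2)) = 0*(((3*3)*(1/3))*(-2)) = 0*((9*(1/3))*(-2)) = 0*(3*(-2)) = 0*(-6) = 0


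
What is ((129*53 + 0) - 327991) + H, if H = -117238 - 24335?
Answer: -462727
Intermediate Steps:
H = -141573
((129*53 + 0) - 327991) + H = ((129*53 + 0) - 327991) - 141573 = ((6837 + 0) - 327991) - 141573 = (6837 - 327991) - 141573 = -321154 - 141573 = -462727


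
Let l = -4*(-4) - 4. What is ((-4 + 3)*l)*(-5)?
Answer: 60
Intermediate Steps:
l = 12 (l = 16 - 4 = 12)
((-4 + 3)*l)*(-5) = ((-4 + 3)*12)*(-5) = -1*12*(-5) = -12*(-5) = 60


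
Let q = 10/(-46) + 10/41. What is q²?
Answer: 625/889249 ≈ 0.00070284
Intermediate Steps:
q = 25/943 (q = 10*(-1/46) + 10*(1/41) = -5/23 + 10/41 = 25/943 ≈ 0.026511)
q² = (25/943)² = 625/889249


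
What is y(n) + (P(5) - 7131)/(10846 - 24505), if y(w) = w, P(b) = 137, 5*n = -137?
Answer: -1836313/68295 ≈ -26.888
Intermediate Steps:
n = -137/5 (n = (1/5)*(-137) = -137/5 ≈ -27.400)
y(n) + (P(5) - 7131)/(10846 - 24505) = -137/5 + (137 - 7131)/(10846 - 24505) = -137/5 - 6994/(-13659) = -137/5 - 6994*(-1/13659) = -137/5 + 6994/13659 = -1836313/68295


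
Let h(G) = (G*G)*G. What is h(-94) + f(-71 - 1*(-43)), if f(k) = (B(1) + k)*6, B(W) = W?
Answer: -830746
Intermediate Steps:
f(k) = 6 + 6*k (f(k) = (1 + k)*6 = 6 + 6*k)
h(G) = G**3 (h(G) = G**2*G = G**3)
h(-94) + f(-71 - 1*(-43)) = (-94)**3 + (6 + 6*(-71 - 1*(-43))) = -830584 + (6 + 6*(-71 + 43)) = -830584 + (6 + 6*(-28)) = -830584 + (6 - 168) = -830584 - 162 = -830746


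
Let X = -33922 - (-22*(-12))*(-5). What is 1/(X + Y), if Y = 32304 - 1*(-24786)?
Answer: 1/24488 ≈ 4.0836e-5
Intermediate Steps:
X = -32602 (X = -33922 - 264*(-5) = -33922 - 1*(-1320) = -33922 + 1320 = -32602)
Y = 57090 (Y = 32304 + 24786 = 57090)
1/(X + Y) = 1/(-32602 + 57090) = 1/24488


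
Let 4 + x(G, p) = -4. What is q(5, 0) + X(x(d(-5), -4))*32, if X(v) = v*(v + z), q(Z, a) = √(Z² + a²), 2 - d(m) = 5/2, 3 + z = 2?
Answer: 2309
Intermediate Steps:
z = -1 (z = -3 + 2 = -1)
d(m) = -½ (d(m) = 2 - 5/2 = -½)
x(G, p) = -8 (x(G, p) = -4 - 4 = -8)
X(v) = v*(-1 + v) (X(v) = v*(v - 1) = v*(-1 + v))
q(5, 0) + X(x(d(-5), -4))*32 = √(5² + 0²) - 8*(-1 - 8)*32 = √(25 + 0) - 8*(-9)*32 = √25 + 72*32 = 5 + 2304 = 2309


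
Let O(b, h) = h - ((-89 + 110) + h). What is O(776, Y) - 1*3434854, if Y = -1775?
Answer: -3434875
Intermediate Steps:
O(b, h) = -21 (O(b, h) = h - (21 + h) = h + (-21 - h) = -21)
O(776, Y) - 1*3434854 = -21 - 1*3434854 = -21 - 3434854 = -3434875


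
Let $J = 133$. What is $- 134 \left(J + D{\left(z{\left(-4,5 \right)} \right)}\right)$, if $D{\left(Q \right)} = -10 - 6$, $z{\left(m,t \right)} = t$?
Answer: $-15678$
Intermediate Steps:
$D{\left(Q \right)} = -16$ ($D{\left(Q \right)} = -10 - 6 = -16$)
$- 134 \left(J + D{\left(z{\left(-4,5 \right)} \right)}\right) = - 134 \left(133 - 16\right) = \left(-134\right) 117 = -15678$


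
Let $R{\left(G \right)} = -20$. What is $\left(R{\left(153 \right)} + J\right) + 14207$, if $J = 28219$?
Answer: $42406$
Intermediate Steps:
$\left(R{\left(153 \right)} + J\right) + 14207 = \left(-20 + 28219\right) + 14207 = 28199 + 14207 = 42406$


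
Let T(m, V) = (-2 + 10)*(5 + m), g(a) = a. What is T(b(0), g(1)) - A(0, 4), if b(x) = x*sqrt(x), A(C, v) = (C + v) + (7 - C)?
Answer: 29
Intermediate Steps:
A(C, v) = 7 + v
b(x) = x**(3/2)
T(m, V) = 40 + 8*m (T(m, V) = 8*(5 + m) = 40 + 8*m)
T(b(0), g(1)) - A(0, 4) = (40 + 8*0**(3/2)) - (7 + 4) = (40 + 8*0) - 1*11 = (40 + 0) - 11 = 40 - 11 = 29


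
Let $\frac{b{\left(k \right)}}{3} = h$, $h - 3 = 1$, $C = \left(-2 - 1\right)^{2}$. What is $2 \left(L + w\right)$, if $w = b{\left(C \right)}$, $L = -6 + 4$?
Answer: $20$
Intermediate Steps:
$L = -2$
$C = 9$ ($C = \left(-3\right)^{2} = 9$)
$h = 4$ ($h = 3 + 1 = 4$)
$b{\left(k \right)} = 12$ ($b{\left(k \right)} = 3 \cdot 4 = 12$)
$w = 12$
$2 \left(L + w\right) = 2 \left(-2 + 12\right) = 2 \cdot 10 = 20$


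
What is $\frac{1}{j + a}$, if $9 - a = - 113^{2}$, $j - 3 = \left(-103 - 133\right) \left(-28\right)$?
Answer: $\frac{1}{19389} \approx 5.1576 \cdot 10^{-5}$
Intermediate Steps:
$j = 6611$ ($j = 3 + \left(-103 - 133\right) \left(-28\right) = 3 - -6608 = 3 + 6608 = 6611$)
$a = 12778$ ($a = 9 - - 113^{2} = 9 - \left(-1\right) 12769 = 9 - -12769 = 9 + 12769 = 12778$)
$\frac{1}{j + a} = \frac{1}{6611 + 12778} = \frac{1}{19389}$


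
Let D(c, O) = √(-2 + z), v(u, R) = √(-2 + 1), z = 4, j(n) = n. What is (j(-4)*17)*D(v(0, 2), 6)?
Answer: -68*√2 ≈ -96.167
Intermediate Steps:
v(u, R) = I (v(u, R) = √(-1) = I)
D(c, O) = √2 (D(c, O) = √(-2 + 4) = √2)
(j(-4)*17)*D(v(0, 2), 6) = (-4*17)*√2 = -68*√2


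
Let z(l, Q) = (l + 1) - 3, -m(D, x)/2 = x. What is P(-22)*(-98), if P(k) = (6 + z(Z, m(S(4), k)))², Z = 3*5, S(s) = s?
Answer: -35378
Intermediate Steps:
m(D, x) = -2*x
Z = 15
z(l, Q) = -2 + l (z(l, Q) = (1 + l) - 3 = -2 + l)
P(k) = 361 (P(k) = (6 + (-2 + 15))² = (6 + 13)² = 19² = 361)
P(-22)*(-98) = 361*(-98) = -35378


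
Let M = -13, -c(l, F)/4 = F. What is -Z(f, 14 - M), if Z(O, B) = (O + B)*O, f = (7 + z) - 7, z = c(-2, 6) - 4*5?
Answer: -748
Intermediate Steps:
c(l, F) = -4*F
z = -44 (z = -4*6 - 4*5 = -24 - 20 = -44)
f = -44 (f = (7 - 44) - 7 = -37 - 7 = -44)
Z(O, B) = O*(B + O) (Z(O, B) = (B + O)*O = O*(B + O))
-Z(f, 14 - M) = -(-44)*((14 - 1*(-13)) - 44) = -(-44)*((14 + 13) - 44) = -(-44)*(27 - 44) = -(-44)*(-17) = -1*748 = -748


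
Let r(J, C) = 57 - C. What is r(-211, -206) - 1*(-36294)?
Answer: 36557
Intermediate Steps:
r(-211, -206) - 1*(-36294) = (57 - 1*(-206)) - 1*(-36294) = (57 + 206) + 36294 = 263 + 36294 = 36557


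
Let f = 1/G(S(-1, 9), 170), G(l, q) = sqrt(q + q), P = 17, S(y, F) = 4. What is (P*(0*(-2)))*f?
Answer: 0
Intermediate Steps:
G(l, q) = sqrt(2)*sqrt(q) (G(l, q) = sqrt(2*q) = sqrt(2)*sqrt(q))
f = sqrt(85)/170 (f = 1/(sqrt(2)*sqrt(170)) = 1/(2*sqrt(85)) = sqrt(85)/170 ≈ 0.054233)
(P*(0*(-2)))*f = (17*(0*(-2)))*(sqrt(85)/170) = (17*0)*(sqrt(85)/170) = 0*(sqrt(85)/170) = 0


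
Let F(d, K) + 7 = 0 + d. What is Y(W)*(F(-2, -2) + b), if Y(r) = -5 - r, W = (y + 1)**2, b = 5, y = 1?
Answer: 36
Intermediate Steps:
F(d, K) = -7 + d (F(d, K) = -7 + (0 + d) = -7 + d)
W = 4 (W = (1 + 1)**2 = 2**2 = 4)
Y(W)*(F(-2, -2) + b) = (-5 - 1*4)*((-7 - 2) + 5) = (-5 - 4)*(-9 + 5) = -9*(-4) = 36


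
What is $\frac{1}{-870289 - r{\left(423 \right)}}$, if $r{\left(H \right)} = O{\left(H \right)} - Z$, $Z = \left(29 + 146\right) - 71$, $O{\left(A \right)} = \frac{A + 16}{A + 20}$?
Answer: $- \frac{443}{385492394} \approx -1.1492 \cdot 10^{-6}$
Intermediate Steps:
$O{\left(A \right)} = \frac{16 + A}{20 + A}$
$Z = 104$ ($Z = 175 - 71 = 104$)
$r{\left(H \right)} = -104 + \frac{16 + H}{20 + H}$ ($r{\left(H \right)} = \frac{16 + H}{20 + H} - 104 = -104 + \frac{16 + H}{20 + H}$)
$\frac{1}{-870289 - r{\left(423 \right)}} = \frac{1}{-870289 - \frac{-2064 - 43569}{20 + 423}} = \frac{1}{-870289 - \frac{-2064 - 43569}{443}} = \frac{1}{-870289 - \frac{1}{443} \left(-45633\right)} = \frac{1}{-870289 - - \frac{45633}{443}} = \frac{1}{-870289 + \frac{45633}{443}} = \frac{1}{- \frac{385492394}{443}} = - \frac{443}{385492394}$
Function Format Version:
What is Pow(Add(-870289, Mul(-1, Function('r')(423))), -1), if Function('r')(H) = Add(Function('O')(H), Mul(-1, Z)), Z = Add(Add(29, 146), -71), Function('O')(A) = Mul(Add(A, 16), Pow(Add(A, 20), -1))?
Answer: Rational(-443, 385492394) ≈ -1.1492e-6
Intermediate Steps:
Function('O')(A) = Mul(Pow(Add(20, A), -1), Add(16, A)) (Function('O')(A) = Mul(Add(16, A), Pow(Add(20, A), -1)) = Mul(Pow(Add(20, A), -1), Add(16, A)))
Z = 104 (Z = Add(175, -71) = 104)
Function('r')(H) = Add(-104, Mul(Pow(Add(20, H), -1), Add(16, H))) (Function('r')(H) = Add(Mul(Pow(Add(20, H), -1), Add(16, H)), Mul(-1, 104)) = Add(Mul(Pow(Add(20, H), -1), Add(16, H)), -104) = Add(-104, Mul(Pow(Add(20, H), -1), Add(16, H))))
Pow(Add(-870289, Mul(-1, Function('r')(423))), -1) = Pow(Add(-870289, Mul(-1, Mul(Pow(Add(20, 423), -1), Add(-2064, Mul(-103, 423))))), -1) = Pow(Add(-870289, Mul(-1, Mul(Pow(443, -1), Add(-2064, -43569)))), -1) = Pow(Add(-870289, Mul(-1, Mul(Rational(1, 443), -45633))), -1) = Pow(Add(-870289, Mul(-1, Rational(-45633, 443))), -1) = Pow(Add(-870289, Rational(45633, 443)), -1) = Pow(Rational(-385492394, 443), -1) = Rational(-443, 385492394)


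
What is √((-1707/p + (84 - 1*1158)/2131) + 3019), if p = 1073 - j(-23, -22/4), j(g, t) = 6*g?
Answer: 2*√5023228640675917/2580641 ≈ 54.928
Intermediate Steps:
p = 1211 (p = 1073 - 6*(-23) = 1073 - 1*(-138) = 1073 + 138 = 1211)
√((-1707/p + (84 - 1*1158)/2131) + 3019) = √((-1707/1211 + (84 - 1*1158)/2131) + 3019) = √((-1707*1/1211 + (84 - 1158)*(1/2131)) + 3019) = √((-1707/1211 - 1074*1/2131) + 3019) = √((-1707/1211 - 1074/2131) + 3019) = √(-4938231/2580641 + 3019) = √(7786016948/2580641) = 2*√5023228640675917/2580641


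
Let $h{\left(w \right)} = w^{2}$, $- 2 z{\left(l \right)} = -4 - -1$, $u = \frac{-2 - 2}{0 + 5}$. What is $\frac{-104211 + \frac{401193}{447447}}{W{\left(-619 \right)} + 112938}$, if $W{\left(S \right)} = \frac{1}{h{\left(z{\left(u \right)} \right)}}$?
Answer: $- \frac{5380211322}{5830842479} \approx -0.92272$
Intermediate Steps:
$u = - \frac{4}{5} \approx -0.8$
$z{\left(l \right)} = \frac{3}{2}$ ($z{\left(l \right)} = - \frac{-4 - -1}{2} = - \frac{-4 + 1}{2} = \left(- \frac{1}{2}\right) \left(-3\right) = \frac{3}{2}$)
$W{\left(S \right)} = \frac{4}{9}$ ($W{\left(S \right)} = \frac{1}{\left(\frac{3}{2}\right)^{2}} = \frac{1}{\frac{9}{4}} = \frac{4}{9}$)
$\frac{-104211 + \frac{401193}{447447}}{W{\left(-619 \right)} + 112938} = \frac{-104211 + \frac{401193}{447447}}{\frac{4}{9} + 112938} = \frac{-104211 + 401193 \cdot \frac{1}{447447}}{\frac{1016446}{9}} = \left(-104211 + \frac{10287}{11473}\right) \frac{9}{1016446} = \left(- \frac{1195602516}{11473}\right) \frac{9}{1016446} = - \frac{5380211322}{5830842479}$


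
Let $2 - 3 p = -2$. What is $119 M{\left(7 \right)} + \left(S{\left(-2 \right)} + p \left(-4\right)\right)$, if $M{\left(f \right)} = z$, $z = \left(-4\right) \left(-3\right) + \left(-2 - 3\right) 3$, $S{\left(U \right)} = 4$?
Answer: $- \frac{1075}{3} \approx -358.33$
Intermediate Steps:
$p = \frac{4}{3}$ ($p = \frac{2}{3} - - \frac{2}{3} = \frac{2}{3} + \frac{2}{3} = \frac{4}{3} \approx 1.3333$)
$z = -3$ ($z = 12 - 15 = -3$)
$M{\left(f \right)} = -3$
$119 M{\left(7 \right)} + \left(S{\left(-2 \right)} + p \left(-4\right)\right) = 119 \left(-3\right) + \left(4 + \frac{4}{3} \left(-4\right)\right) = -357 + \left(4 - \frac{16}{3}\right) = -357 - \frac{4}{3} = - \frac{1075}{3}$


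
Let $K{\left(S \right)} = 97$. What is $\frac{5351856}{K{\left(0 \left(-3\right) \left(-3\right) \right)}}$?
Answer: $\frac{5351856}{97} \approx 55174.0$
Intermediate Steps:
$\frac{5351856}{K{\left(0 \left(-3\right) \left(-3\right) \right)}} = \frac{5351856}{97}$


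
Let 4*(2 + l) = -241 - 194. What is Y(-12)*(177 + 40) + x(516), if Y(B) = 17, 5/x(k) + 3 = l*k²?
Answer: 21756139418/5897571 ≈ 3689.0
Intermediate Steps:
l = -443/4 (l = -2 + (-241 - 194)/4 = -2 + (¼)*(-435) = -2 - 435/4 = -443/4 ≈ -110.75)
x(k) = 5/(-3 - 443*k²/4)
Y(-12)*(177 + 40) + x(516) = 17*(177 + 40) - 20/(12 + 443*516²) = 17*217 - 20/(12 + 443*266256) = 3689 - 20/(12 + 117951408) = 3689 - 20/117951420 = 3689 - 20*1/117951420 = 3689 - 1/5897571 = 21756139418/5897571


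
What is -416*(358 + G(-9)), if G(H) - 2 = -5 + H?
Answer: -143936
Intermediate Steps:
G(H) = -3 + H (G(H) = 2 + (-5 + H) = -3 + H)
-416*(358 + G(-9)) = -416*(358 + (-3 - 9)) = -416*(358 - 12) = -416*346 = -143936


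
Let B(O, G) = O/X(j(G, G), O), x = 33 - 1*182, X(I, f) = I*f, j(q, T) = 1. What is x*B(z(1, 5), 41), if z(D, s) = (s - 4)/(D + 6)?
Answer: -149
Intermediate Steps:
z(D, s) = (-4 + s)/(6 + D)
x = -149 (x = 33 - 182 = -149)
B(O, G) = 1 (B(O, G) = O/((1*O)) = O/O = 1)
x*B(z(1, 5), 41) = -149*1 = -149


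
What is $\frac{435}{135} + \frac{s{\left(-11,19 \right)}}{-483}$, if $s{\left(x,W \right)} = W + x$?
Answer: $\frac{4645}{1449} \approx 3.2057$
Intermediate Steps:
$\frac{435}{135} + \frac{s{\left(-11,19 \right)}}{-483} = \frac{435}{135} + \frac{19 - 11}{-483} = 435 \cdot \frac{1}{135} + 8 \left(- \frac{1}{483}\right) = \frac{29}{9} - \frac{8}{483} = \frac{4645}{1449}$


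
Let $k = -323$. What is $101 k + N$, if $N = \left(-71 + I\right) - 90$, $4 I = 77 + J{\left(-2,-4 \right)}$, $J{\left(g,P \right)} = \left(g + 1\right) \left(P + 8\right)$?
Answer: $- \frac{131063}{4} \approx -32766.0$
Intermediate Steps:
$J{\left(g,P \right)} = \left(1 + g\right) \left(8 + P\right)$
$I = \frac{73}{4}$ ($I = \frac{77 + \left(8 - 4 + 8 \left(-2\right) - -8\right)}{4} = \frac{77 + \left(8 - 4 - 16 + 8\right)}{4} = \frac{77 - 4}{4} = \frac{1}{4} \cdot 73 = \frac{73}{4} \approx 18.25$)
$N = - \frac{571}{4}$ ($N = \left(-71 + \frac{73}{4}\right) - 90 = - \frac{211}{4} - 90 = - \frac{571}{4} \approx -142.75$)
$101 k + N = 101 \left(-323\right) - \frac{571}{4} = -32623 - \frac{571}{4} = - \frac{131063}{4}$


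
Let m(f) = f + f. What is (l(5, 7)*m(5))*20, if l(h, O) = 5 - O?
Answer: -400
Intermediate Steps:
m(f) = 2*f
(l(5, 7)*m(5))*20 = ((5 - 1*7)*(2*5))*20 = ((5 - 7)*10)*20 = -2*10*20 = -20*20 = -400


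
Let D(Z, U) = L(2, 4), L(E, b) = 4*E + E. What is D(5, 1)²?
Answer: 100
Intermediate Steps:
L(E, b) = 5*E
D(Z, U) = 10 (D(Z, U) = 5*2 = 10)
D(5, 1)² = 10² = 100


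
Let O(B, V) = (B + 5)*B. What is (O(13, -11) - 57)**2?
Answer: 31329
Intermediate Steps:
O(B, V) = B*(5 + B) (O(B, V) = (5 + B)*B = B*(5 + B))
(O(13, -11) - 57)**2 = (13*(5 + 13) - 57)**2 = (13*18 - 57)**2 = (234 - 57)**2 = 177**2 = 31329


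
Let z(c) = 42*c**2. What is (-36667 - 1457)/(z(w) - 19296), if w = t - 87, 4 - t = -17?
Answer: -1059/4546 ≈ -0.23295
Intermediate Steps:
t = 21 (t = 4 - 1*(-17) = 4 + 17 = 21)
w = -66 (w = 21 - 87 = -66)
(-36667 - 1457)/(z(w) - 19296) = (-36667 - 1457)/(42*(-66)**2 - 19296) = -38124/(42*4356 - 19296) = -38124/(182952 - 19296) = -38124/163656 = -38124*1/163656 = -1059/4546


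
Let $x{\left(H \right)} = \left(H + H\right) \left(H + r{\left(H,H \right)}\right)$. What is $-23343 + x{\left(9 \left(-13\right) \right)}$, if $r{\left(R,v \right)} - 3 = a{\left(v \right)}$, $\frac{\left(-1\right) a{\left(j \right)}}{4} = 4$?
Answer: $7077$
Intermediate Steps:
$a{\left(j \right)} = -16$ ($a{\left(j \right)} = \left(-4\right) 4 = -16$)
$r{\left(R,v \right)} = -13$ ($r{\left(R,v \right)} = 3 - 16 = -13$)
$x{\left(H \right)} = 2 H \left(-13 + H\right)$ ($x{\left(H \right)} = \left(H + H\right) \left(H - 13\right) = 2 H \left(-13 + H\right)$)
$-23343 + x{\left(9 \left(-13\right) \right)} = -23343 + 2 \cdot 9 \left(-13\right) \left(-13 + 9 \left(-13\right)\right) = -23343 + 2 \left(-117\right) \left(-13 - 117\right) = -23343 + 2 \left(-117\right) \left(-130\right) = -23343 + 30420 = 7077$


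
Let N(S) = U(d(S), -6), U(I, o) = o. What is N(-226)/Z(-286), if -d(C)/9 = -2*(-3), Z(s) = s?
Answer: 3/143 ≈ 0.020979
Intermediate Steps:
d(C) = -54 (d(C) = -(-18)*(-3) = -9*6 = -54)
N(S) = -6
N(-226)/Z(-286) = -6/(-286) = -6*(-1/286) = 3/143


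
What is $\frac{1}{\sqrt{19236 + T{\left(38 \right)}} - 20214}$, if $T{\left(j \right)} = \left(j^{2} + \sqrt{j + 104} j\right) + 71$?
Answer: $- \frac{1}{20214 - \sqrt{20751 + 38 \sqrt{142}}} \approx -4.983 \cdot 10^{-5}$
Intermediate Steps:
$T{\left(j \right)} = 71 + j^{2} + j \sqrt{104 + j}$ ($T{\left(j \right)} = \left(j^{2} + \sqrt{104 + j} j\right) + 71 = \left(j^{2} + j \sqrt{104 + j}\right) + 71 = 71 + j^{2} + j \sqrt{104 + j}$)
$\frac{1}{\sqrt{19236 + T{\left(38 \right)}} - 20214} = \frac{1}{\sqrt{19236 + \left(71 + 38^{2} + 38 \sqrt{104 + 38}\right)} - 20214} = \frac{1}{\sqrt{19236 + \left(71 + 1444 + 38 \sqrt{142}\right)} - 20214} = \frac{1}{\sqrt{19236 + \left(1515 + 38 \sqrt{142}\right)} - 20214} = \frac{1}{\sqrt{20751 + 38 \sqrt{142}} - 20214} = \frac{1}{-20214 + \sqrt{20751 + 38 \sqrt{142}}}$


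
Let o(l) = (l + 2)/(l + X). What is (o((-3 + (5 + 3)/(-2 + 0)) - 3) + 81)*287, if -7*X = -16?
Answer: 635705/27 ≈ 23545.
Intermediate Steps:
X = 16/7 (X = -1/7*(-16) = 16/7 ≈ 2.2857)
o(l) = (2 + l)/(16/7 + l) (o(l) = (l + 2)/(l + 16/7) = (2 + l)/(16/7 + l))
(o((-3 + (5 + 3)/(-2 + 0)) - 3) + 81)*287 = (7*(2 + ((-3 + (5 + 3)/(-2 + 0)) - 3))/(16 + 7*((-3 + (5 + 3)/(-2 + 0)) - 3)) + 81)*287 = (7*(2 + ((-3 + 8/(-2)) - 3))/(16 + 7*((-3 + 8/(-2)) - 3)) + 81)*287 = (7*(2 + ((-3 + 8*(-1/2)) - 3))/(16 + 7*((-3 + 8*(-1/2)) - 3)) + 81)*287 = (7*(2 + ((-3 - 4) - 3))/(16 + 7*((-3 - 4) - 3)) + 81)*287 = (7*(2 + (-7 - 3))/(16 + 7*(-7 - 3)) + 81)*287 = (7*(2 - 10)/(16 + 7*(-10)) + 81)*287 = (7*(-8)/(16 - 70) + 81)*287 = (7*(-8)/(-54) + 81)*287 = (7*(-1/54)*(-8) + 81)*287 = (28/27 + 81)*287 = (2215/27)*287 = 635705/27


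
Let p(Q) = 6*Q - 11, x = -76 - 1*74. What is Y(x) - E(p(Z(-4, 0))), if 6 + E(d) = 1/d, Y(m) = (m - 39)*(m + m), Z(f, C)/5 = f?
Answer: 7428487/131 ≈ 56706.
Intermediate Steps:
Z(f, C) = 5*f
x = -150 (x = -76 - 74 = -150)
p(Q) = -11 + 6*Q
Y(m) = 2*m*(-39 + m) (Y(m) = (-39 + m)*(2*m) = 2*m*(-39 + m))
E(d) = -6 + 1/d
Y(x) - E(p(Z(-4, 0))) = 2*(-150)*(-39 - 150) - (-6 + 1/(-11 + 6*(5*(-4)))) = 2*(-150)*(-189) - (-6 + 1/(-11 + 6*(-20))) = 56700 - (-6 + 1/(-11 - 120)) = 56700 - (-6 + 1/(-131)) = 56700 - (-6 - 1/131) = 56700 - 1*(-787/131) = 56700 + 787/131 = 7428487/131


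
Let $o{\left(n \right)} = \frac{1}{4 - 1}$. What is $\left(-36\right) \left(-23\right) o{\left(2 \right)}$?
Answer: $276$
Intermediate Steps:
$o{\left(n \right)} = \frac{1}{3}$ ($o{\left(n \right)} = \frac{1}{4 - 1} = \frac{1}{3}$)
$\left(-36\right) \left(-23\right) o{\left(2 \right)} = \left(-36\right) \left(-23\right) \frac{1}{3} = 828 \cdot \frac{1}{3} = 276$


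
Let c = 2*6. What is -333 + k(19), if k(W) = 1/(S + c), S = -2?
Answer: -3329/10 ≈ -332.90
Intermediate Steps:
c = 12
k(W) = ⅒ (k(W) = 1/(-2 + 12) = 1/10 = ⅒)
-333 + k(19) = -333 + ⅒ = -3329/10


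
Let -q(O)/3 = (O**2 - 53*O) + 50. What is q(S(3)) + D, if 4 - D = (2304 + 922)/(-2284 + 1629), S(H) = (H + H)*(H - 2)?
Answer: 461726/655 ≈ 704.92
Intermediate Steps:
S(H) = 2*H*(-2 + H) (S(H) = (2*H)*(-2 + H) = 2*H*(-2 + H))
q(O) = -150 - 3*O**2 + 159*O (q(O) = -3*((O**2 - 53*O) + 50) = -3*(50 + O**2 - 53*O) = -150 - 3*O**2 + 159*O)
D = 5846/655 (D = 4 - (2304 + 922)/(-2284 + 1629) = 4 - 3226/(-655) = 4 - 3226*(-1)/655 = 4 - 1*(-3226/655) = 4 + 3226/655 = 5846/655 ≈ 8.9252)
q(S(3)) + D = (-150 - 3*36*(-2 + 3)**2 + 159*(2*3*(-2 + 3))) + 5846/655 = (-150 - 3*(2*3*1)**2 + 159*(2*3*1)) + 5846/655 = (-150 - 3*6**2 + 159*6) + 5846/655 = (-150 - 3*36 + 954) + 5846/655 = (-150 - 108 + 954) + 5846/655 = 696 + 5846/655 = 461726/655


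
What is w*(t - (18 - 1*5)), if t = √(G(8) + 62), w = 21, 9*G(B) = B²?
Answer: -273 + 7*√622 ≈ -98.421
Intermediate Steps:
G(B) = B²/9
t = √622/3 (t = √((⅑)*8² + 62) = √((⅑)*64 + 62) = √(64/9 + 62) = √(622/9) = √622/3 ≈ 8.3133)
w*(t - (18 - 1*5)) = 21*(√622/3 - (18 - 1*5)) = 21*(√622/3 - (18 - 5)) = 21*(√622/3 - 1*13) = 21*(√622/3 - 13) = 21*(-13 + √622/3) = -273 + 7*√622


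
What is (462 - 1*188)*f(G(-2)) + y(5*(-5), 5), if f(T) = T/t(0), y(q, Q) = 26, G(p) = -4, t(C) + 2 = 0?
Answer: 574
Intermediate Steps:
t(C) = -2 (t(C) = -2 + 0 = -2)
f(T) = -T/2 (f(T) = T/(-2) = T*(-½) = -T/2)
(462 - 1*188)*f(G(-2)) + y(5*(-5), 5) = (462 - 1*188)*(-½*(-4)) + 26 = (462 - 188)*2 + 26 = 274*2 + 26 = 548 + 26 = 574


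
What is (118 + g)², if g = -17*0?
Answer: 13924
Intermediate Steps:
g = 0
(118 + g)² = (118 + 0)² = 118² = 13924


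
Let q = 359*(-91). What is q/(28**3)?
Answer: -4667/3136 ≈ -1.4882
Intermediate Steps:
q = -32669
q/(28**3) = -32669/(28**3) = -32669/21952 = -32669*1/21952 = -4667/3136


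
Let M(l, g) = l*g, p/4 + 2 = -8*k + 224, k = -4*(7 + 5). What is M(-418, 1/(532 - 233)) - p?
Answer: -725194/299 ≈ -2425.4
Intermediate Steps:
k = -48 (k = -4*12 = -48)
p = 2424 (p = -8 + 4*(-8*(-48) + 224) = -8 + 4*(384 + 224) = -8 + 4*608 = -8 + 2432 = 2424)
M(l, g) = g*l
M(-418, 1/(532 - 233)) - p = -418/(532 - 233) - 1*2424 = -418/299 - 2424 = -725194/299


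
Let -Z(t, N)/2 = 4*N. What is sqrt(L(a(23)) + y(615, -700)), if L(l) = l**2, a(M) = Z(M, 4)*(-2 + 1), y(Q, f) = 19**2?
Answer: sqrt(1385) ≈ 37.216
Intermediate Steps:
y(Q, f) = 361
Z(t, N) = -8*N
a(M) = 32 (a(M) = (-8*4)*(-2 + 1) = -32*(-1) = 32)
sqrt(L(a(23)) + y(615, -700)) = sqrt(32**2 + 361) = sqrt(1024 + 361) = sqrt(1385)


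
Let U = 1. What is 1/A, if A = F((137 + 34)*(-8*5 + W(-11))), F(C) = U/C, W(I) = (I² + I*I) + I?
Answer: 32661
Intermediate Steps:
W(I) = I + 2*I² (W(I) = (I² + I²) + I = 2*I² + I = I + 2*I²)
F(C) = 1/C
A = 1/32661 (A = 1/((137 + 34)*(-8*5 - 11*(1 + 2*(-11)))) = 1/(171*(-40 - 11*(1 - 22))) = 1/(171*(-40 - 11*(-21))) = 1/(171*(-40 + 231)) = 1/(171*191) = 1/32661 ≈ 3.0618e-5)
1/A = 1/(1/32661) = 32661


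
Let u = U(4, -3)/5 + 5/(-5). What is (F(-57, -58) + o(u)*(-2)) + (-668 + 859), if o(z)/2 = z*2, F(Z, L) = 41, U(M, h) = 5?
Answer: 232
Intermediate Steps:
u = 0 (u = 5/5 + 5/(-5) = 5*(1/5) + 5*(-1/5) = 1 - 1 = 0)
o(z) = 4*z (o(z) = 2*(z*2) = 2*(2*z) = 4*z)
(F(-57, -58) + o(u)*(-2)) + (-668 + 859) = (41 + (4*0)*(-2)) + (-668 + 859) = (41 + 0*(-2)) + 191 = (41 + 0) + 191 = 41 + 191 = 232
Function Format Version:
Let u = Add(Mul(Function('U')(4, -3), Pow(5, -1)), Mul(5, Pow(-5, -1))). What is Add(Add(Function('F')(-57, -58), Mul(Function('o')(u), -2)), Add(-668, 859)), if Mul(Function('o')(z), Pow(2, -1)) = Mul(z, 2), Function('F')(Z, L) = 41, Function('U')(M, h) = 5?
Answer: 232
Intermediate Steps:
u = 0 (u = Add(Mul(5, Pow(5, -1)), Mul(5, Pow(-5, -1))) = Add(Mul(5, Rational(1, 5)), Mul(5, Rational(-1, 5))) = Add(1, -1) = 0)
Function('o')(z) = Mul(4, z) (Function('o')(z) = Mul(2, Mul(z, 2)) = Mul(2, Mul(2, z)) = Mul(4, z))
Add(Add(Function('F')(-57, -58), Mul(Function('o')(u), -2)), Add(-668, 859)) = Add(Add(41, Mul(Mul(4, 0), -2)), Add(-668, 859)) = Add(Add(41, Mul(0, -2)), 191) = Add(Add(41, 0), 191) = Add(41, 191) = 232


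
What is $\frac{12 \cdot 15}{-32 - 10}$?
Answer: $- \frac{30}{7} \approx -4.2857$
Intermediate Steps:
$\frac{12 \cdot 15}{-32 - 10} = \frac{180}{-42} = 180 \left(- \frac{1}{42}\right) = - \frac{30}{7}$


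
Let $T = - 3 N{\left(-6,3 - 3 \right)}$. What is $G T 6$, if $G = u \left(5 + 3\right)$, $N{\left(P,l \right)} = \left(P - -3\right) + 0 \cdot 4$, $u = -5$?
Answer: $-2160$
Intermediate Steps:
$N{\left(P,l \right)} = 3 + P$ ($N{\left(P,l \right)} = \left(P + 3\right) + 0 = \left(3 + P\right) + 0 = 3 + P$)
$G = -40$ ($G = - 5 \left(5 + 3\right) = \left(-5\right) 8 = -40$)
$T = 9$ ($T = - 3 \left(3 - 6\right) = \left(-3\right) \left(-3\right) = 9$)
$G T 6 = \left(-40\right) 9 \cdot 6 = \left(-360\right) 6 = -2160$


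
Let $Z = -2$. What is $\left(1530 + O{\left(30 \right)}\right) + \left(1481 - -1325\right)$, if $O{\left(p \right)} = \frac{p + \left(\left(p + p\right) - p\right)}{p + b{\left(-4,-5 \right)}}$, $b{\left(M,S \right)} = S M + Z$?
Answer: $\frac{17349}{4} \approx 4337.3$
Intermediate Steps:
$b{\left(M,S \right)} = -2 + M S$ ($b{\left(M,S \right)} = S M - 2 = M S - 2 = -2 + M S$)
$O{\left(p \right)} = \frac{2 p}{18 + p}$ ($O{\left(p \right)} = \frac{p + \left(\left(p + p\right) - p\right)}{p - -18} = \frac{p + \left(2 p - p\right)}{p + \left(-2 + 20\right)} = \frac{p + p}{p + 18} = \frac{2 p}{18 + p}$)
$\left(1530 + O{\left(30 \right)}\right) + \left(1481 - -1325\right) = \left(1530 + 2 \cdot 30 \frac{1}{18 + 30}\right) + \left(1481 - -1325\right) = \left(1530 + 2 \cdot 30 \cdot \frac{1}{48}\right) + \left(1481 + 1325\right) = \left(1530 + 2 \cdot 30 \cdot \frac{1}{48}\right) + 2806 = \left(1530 + \frac{5}{4}\right) + 2806 = \frac{6125}{4} + 2806 = \frac{17349}{4}$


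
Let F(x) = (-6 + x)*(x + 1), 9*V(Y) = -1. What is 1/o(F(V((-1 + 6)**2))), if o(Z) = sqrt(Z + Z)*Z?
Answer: 729*I*sqrt(55)/96800 ≈ 0.055851*I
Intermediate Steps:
V(Y) = -1/9 (V(Y) = (1/9)*(-1) = -1/9)
F(x) = (1 + x)*(-6 + x) (F(x) = (-6 + x)*(1 + x) = (1 + x)*(-6 + x))
o(Z) = sqrt(2)*Z**(3/2) (o(Z) = sqrt(2*Z)*Z = (sqrt(2)*sqrt(Z))*Z = sqrt(2)*Z**(3/2))
1/o(F(V((-1 + 6)**2))) = 1/(sqrt(2)*(-6 + (-1/9)**2 - 5*(-1/9))**(3/2)) = 1/(sqrt(2)*(-6 + 1/81 + 5/9)**(3/2)) = 1/(sqrt(2)*(-440/81)**(3/2)) = 1/(sqrt(2)*(-880*I*sqrt(110)/729)) = 1/(-1760*I*sqrt(55)/729) = 729*I*sqrt(55)/96800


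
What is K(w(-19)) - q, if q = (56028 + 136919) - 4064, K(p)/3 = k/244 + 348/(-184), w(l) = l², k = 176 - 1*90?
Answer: -265009326/1403 ≈ -1.8889e+5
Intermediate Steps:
k = 86 (k = 176 - 90 = 86)
K(p) = -6477/1403 (K(p) = 3*(86/244 + 348/(-184)) = 3*(86*(1/244) + 348*(-1/184)) = 3*(43/122 - 87/46) = 3*(-2159/1403) = -6477/1403)
q = 188883 (q = 192947 - 4064 = 188883)
K(w(-19)) - q = -6477/1403 - 1*188883 = -6477/1403 - 188883 = -265009326/1403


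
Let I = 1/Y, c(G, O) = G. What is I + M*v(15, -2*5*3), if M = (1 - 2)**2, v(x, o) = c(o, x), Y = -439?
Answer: -13171/439 ≈ -30.002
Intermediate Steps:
v(x, o) = o
I = -1/439 (I = 1/(-439) = -1/439 ≈ -0.0022779)
M = 1 (M = (-1)**2 = 1)
I + M*v(15, -2*5*3) = -1/439 + 1*(-2*5*3) = -1/439 + 1*(-10*3) = -1/439 + 1*(-30) = -1/439 - 30 = -13171/439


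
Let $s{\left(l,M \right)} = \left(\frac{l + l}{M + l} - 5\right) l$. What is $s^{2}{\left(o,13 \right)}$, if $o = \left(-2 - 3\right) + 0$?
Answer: $\frac{15625}{16} \approx 976.56$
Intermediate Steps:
$o = -5$ ($o = -5 + 0 = -5$)
$s{\left(l,M \right)} = l \left(-5 + \frac{2 l}{M + l}\right)$ ($s{\left(l,M \right)} = \left(\frac{2 l}{M + l} - 5\right) l = \left(-5 + \frac{2 l}{M + l}\right) l = l \left(-5 + \frac{2 l}{M + l}\right)$)
$s^{2}{\left(o,13 \right)} = \left(\left(-1\right) \left(-5\right) \frac{1}{13 - 5} \left(3 \left(-5\right) + 5 \cdot 13\right)\right)^{2} = \left(\left(-1\right) \left(-5\right) \frac{1}{8} \left(-15 + 65\right)\right)^{2} = \left(\left(-1\right) \left(-5\right) \frac{1}{8} \cdot 50\right)^{2} = \left(\frac{125}{4}\right)^{2} = \frac{15625}{16}$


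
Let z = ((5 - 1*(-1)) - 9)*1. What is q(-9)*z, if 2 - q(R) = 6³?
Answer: 642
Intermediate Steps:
q(R) = -214 (q(R) = 2 - 1*6³ = 2 - 1*216 = 2 - 216 = -214)
z = -3 (z = ((5 + 1) - 9)*1 = (6 - 9)*1 = -3*1 = -3)
q(-9)*z = -214*(-3) = 642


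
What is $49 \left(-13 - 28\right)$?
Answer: $-2009$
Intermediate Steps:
$49 \left(-13 - 28\right) = 49 \left(-41\right) = -2009$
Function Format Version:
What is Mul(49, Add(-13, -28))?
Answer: -2009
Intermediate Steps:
Mul(49, Add(-13, -28)) = Mul(49, -41) = -2009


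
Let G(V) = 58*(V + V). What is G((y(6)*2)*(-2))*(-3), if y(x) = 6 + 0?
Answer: 8352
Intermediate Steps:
y(x) = 6
G(V) = 116*V (G(V) = 58*(2*V) = 116*V)
G((y(6)*2)*(-2))*(-3) = (116*((6*2)*(-2)))*(-3) = (116*(12*(-2)))*(-3) = (116*(-24))*(-3) = -2784*(-3) = 8352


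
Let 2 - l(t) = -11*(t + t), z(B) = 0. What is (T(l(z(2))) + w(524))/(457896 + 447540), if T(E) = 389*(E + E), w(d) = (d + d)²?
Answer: 91655/75453 ≈ 1.2147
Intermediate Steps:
l(t) = 2 + 22*t (l(t) = 2 - (-11)*(t + t) = 2 - (-11)*2*t = 2 - (-22)*t = 2 + 22*t)
w(d) = 4*d² (w(d) = (2*d)² = 4*d²)
T(E) = 778*E (T(E) = 389*(2*E) = 778*E)
(T(l(z(2))) + w(524))/(457896 + 447540) = (778*(2 + 22*0) + 4*524²)/(457896 + 447540) = (778*(2 + 0) + 4*274576)/905436 = (778*2 + 1098304)*(1/905436) = (1556 + 1098304)*(1/905436) = 1099860*(1/905436) = 91655/75453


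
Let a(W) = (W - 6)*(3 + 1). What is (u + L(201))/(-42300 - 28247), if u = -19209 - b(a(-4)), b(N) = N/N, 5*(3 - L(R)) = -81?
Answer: 95954/352735 ≈ 0.27203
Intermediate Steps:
L(R) = 96/5 (L(R) = 3 - ⅕*(-81) = 3 + 81/5 = 96/5)
a(W) = -24 + 4*W (a(W) = (-6 + W)*4 = -24 + 4*W)
b(N) = 1
u = -19210 (u = -19209 - 1*1 = -19209 - 1 = -19210)
(u + L(201))/(-42300 - 28247) = (-19210 + 96/5)/(-42300 - 28247) = -95954/5/(-70547) = -95954/5*(-1/70547) = 95954/352735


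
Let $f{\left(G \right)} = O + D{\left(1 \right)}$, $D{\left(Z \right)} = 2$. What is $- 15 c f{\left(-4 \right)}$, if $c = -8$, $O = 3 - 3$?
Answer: $240$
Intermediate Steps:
$O = 0$
$f{\left(G \right)} = 2$ ($f{\left(G \right)} = 0 + 2 = 2$)
$- 15 c f{\left(-4 \right)} = \left(-15\right) \left(-8\right) 2 = 120 \cdot 2 = 240$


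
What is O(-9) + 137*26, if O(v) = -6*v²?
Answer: 3076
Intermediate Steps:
O(-9) + 137*26 = -6*(-9)² + 137*26 = -6*81 + 3562 = -486 + 3562 = 3076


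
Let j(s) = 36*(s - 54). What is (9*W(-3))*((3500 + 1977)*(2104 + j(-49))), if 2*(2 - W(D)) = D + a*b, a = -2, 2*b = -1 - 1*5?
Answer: -39532986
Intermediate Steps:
b = -3 (b = (-1 - 1*5)/2 = (-1 - 5)/2 = (½)*(-6) = -3)
W(D) = -1 - D/2 (W(D) = 2 - (D - 2*(-3))/2 = 2 - (D + 6)/2 = 2 - (6 + D)/2 = 2 + (-3 - D/2) = -1 - D/2)
j(s) = -1944 + 36*s (j(s) = 36*(-54 + s) = -1944 + 36*s)
(9*W(-3))*((3500 + 1977)*(2104 + j(-49))) = (9*(-1 - ½*(-3)))*((3500 + 1977)*(2104 + (-1944 + 36*(-49)))) = (9*(-1 + 3/2))*(5477*(2104 + (-1944 - 1764))) = (9*(½))*(5477*(2104 - 3708)) = 9*(5477*(-1604))/2 = (9/2)*(-8785108) = -39532986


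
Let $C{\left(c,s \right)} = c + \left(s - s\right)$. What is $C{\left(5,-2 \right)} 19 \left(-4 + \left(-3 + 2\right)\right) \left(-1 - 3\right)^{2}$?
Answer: $-7600$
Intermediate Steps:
$C{\left(c,s \right)} = c$ ($C{\left(c,s \right)} = c + 0 = c$)
$C{\left(5,-2 \right)} 19 \left(-4 + \left(-3 + 2\right)\right) \left(-1 - 3\right)^{2} = 5 \cdot 19 \left(-4 + \left(-3 + 2\right)\right) \left(-1 - 3\right)^{2} = 95 \left(-4 - 1\right) \left(-4\right)^{2} = 95 \left(\left(-5\right) 16\right) = 95 \left(-80\right) = -7600$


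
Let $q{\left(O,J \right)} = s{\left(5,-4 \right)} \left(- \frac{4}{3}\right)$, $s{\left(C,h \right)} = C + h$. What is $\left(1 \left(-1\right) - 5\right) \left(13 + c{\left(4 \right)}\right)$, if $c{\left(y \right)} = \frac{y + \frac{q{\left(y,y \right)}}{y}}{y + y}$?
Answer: $- \frac{323}{4} \approx -80.75$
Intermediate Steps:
$q{\left(O,J \right)} = - \frac{4}{3}$ ($q{\left(O,J \right)} = \left(5 - 4\right) \left(- \frac{4}{3}\right) = 1 \left(\left(-4\right) \frac{1}{3}\right) = 1 \left(- \frac{4}{3}\right) = - \frac{4}{3}$)
$c{\left(y \right)} = \frac{y - \frac{4}{3 y}}{2 y}$ ($c{\left(y \right)} = \frac{y - \frac{4}{3 y}}{y + y} = \frac{y - \frac{4}{3 y}}{2 y}$)
$\left(1 \left(-1\right) - 5\right) \left(13 + c{\left(4 \right)}\right) = \left(1 \left(-1\right) - 5\right) \left(13 + \left(\frac{1}{2} - \frac{2}{3 \cdot 16}\right)\right) = \left(-1 - 5\right) \left(13 + \left(\frac{1}{2} - \frac{1}{24}\right)\right) = - 6 \left(13 + \left(\frac{1}{2} - \frac{1}{24}\right)\right) = - 6 \left(13 + \frac{11}{24}\right) = \left(-6\right) \frac{323}{24} = - \frac{323}{4}$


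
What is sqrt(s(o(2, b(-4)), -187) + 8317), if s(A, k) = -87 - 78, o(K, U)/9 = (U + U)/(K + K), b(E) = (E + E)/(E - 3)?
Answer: 2*sqrt(2038) ≈ 90.288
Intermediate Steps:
b(E) = 2*E/(-3 + E) (b(E) = (2*E)/(-3 + E) = 2*E/(-3 + E))
o(K, U) = 9*U/K (o(K, U) = 9*((U + U)/(K + K)) = 9*((2*U)/((2*K))) = 9*((2*U)*(1/(2*K))) = 9*(U/K) = 9*U/K)
s(A, k) = -165
sqrt(s(o(2, b(-4)), -187) + 8317) = sqrt(-165 + 8317) = sqrt(8152) = 2*sqrt(2038)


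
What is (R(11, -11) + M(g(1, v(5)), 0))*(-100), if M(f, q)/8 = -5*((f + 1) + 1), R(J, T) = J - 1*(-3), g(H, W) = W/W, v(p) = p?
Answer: 10600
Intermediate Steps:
g(H, W) = 1
R(J, T) = 3 + J (R(J, T) = J + 3 = 3 + J)
M(f, q) = -80 - 40*f (M(f, q) = 8*(-5*((f + 1) + 1)) = 8*(-5*((1 + f) + 1)) = 8*(-5*(2 + f)) = 8*(-10 - 5*f) = -80 - 40*f)
(R(11, -11) + M(g(1, v(5)), 0))*(-100) = ((3 + 11) + (-80 - 40*1))*(-100) = (14 + (-80 - 40))*(-100) = (14 - 120)*(-100) = -106*(-100) = 10600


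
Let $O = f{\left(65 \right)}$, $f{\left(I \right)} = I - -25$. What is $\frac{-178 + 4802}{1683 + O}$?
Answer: $\frac{4624}{1773} \approx 2.608$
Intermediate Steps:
$f{\left(I \right)} = 25 + I$ ($f{\left(I \right)} = I + 25 = 25 + I$)
$O = 90$ ($O = 25 + 65 = 90$)
$\frac{-178 + 4802}{1683 + O} = \frac{-178 + 4802}{1683 + 90} = \frac{4624}{1773}$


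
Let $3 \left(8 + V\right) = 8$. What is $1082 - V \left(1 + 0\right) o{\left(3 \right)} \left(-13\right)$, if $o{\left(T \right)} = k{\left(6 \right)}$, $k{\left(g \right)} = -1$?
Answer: $\frac{3454}{3} \approx 1151.3$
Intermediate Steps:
$V = - \frac{16}{3}$ ($V = -8 + \frac{1}{3} \cdot 8 = -8 + \frac{8}{3} = - \frac{16}{3} \approx -5.3333$)
$o{\left(T \right)} = -1$
$1082 - V \left(1 + 0\right) o{\left(3 \right)} \left(-13\right) = 1082 - - \frac{16 \left(1 + 0\right) \left(-1\right)}{3} \left(-13\right) = 1082 - - \frac{16 \cdot 1 \left(-1\right)}{3} \left(-13\right) = 1082 - \left(- \frac{16}{3}\right) \left(-1\right) \left(-13\right) = 1082 - \frac{16}{3} \left(-13\right) = 1082 - - \frac{208}{3} = 1082 + \frac{208}{3} = \frac{3454}{3}$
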